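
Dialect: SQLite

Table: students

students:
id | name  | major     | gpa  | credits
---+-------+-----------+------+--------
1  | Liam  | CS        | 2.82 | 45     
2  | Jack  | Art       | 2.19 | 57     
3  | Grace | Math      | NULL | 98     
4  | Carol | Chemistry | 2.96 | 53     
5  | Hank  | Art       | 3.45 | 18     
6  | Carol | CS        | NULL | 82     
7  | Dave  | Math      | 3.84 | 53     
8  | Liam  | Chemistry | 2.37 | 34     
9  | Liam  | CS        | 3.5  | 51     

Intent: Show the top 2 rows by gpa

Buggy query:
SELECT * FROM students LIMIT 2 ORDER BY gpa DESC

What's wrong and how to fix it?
Bug: LIMIT must come after ORDER BY

Fix: Sort with ORDER BY, then apply LIMIT

Corrected query:
SELECT * FROM students ORDER BY gpa DESC LIMIT 2

Result:
id | name | major | gpa  | credits
---+------+-------+------+--------
7  | Dave | Math  | 3.84 | 53     
9  | Liam | CS    | 3.5  | 51     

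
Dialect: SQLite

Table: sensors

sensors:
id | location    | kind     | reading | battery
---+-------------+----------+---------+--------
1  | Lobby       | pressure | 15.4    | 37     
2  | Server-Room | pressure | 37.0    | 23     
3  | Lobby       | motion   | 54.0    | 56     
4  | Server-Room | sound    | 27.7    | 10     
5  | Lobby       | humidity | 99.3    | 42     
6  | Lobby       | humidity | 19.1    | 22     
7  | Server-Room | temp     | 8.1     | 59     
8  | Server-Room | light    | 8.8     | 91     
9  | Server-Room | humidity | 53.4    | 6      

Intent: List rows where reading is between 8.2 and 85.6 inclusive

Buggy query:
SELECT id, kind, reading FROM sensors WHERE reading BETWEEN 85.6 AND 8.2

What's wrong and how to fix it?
Bug: The bounds are reversed; BETWEEN a AND b requires a <= b to match anything

Fix: Write BETWEEN 8.2 AND 85.6

Corrected query:
SELECT id, kind, reading FROM sensors WHERE reading BETWEEN 8.2 AND 85.6

Result:
id | kind     | reading
---+----------+--------
1  | pressure | 15.4   
2  | pressure | 37     
3  | motion   | 54     
4  | sound    | 27.7   
6  | humidity | 19.1   
8  | light    | 8.8    
9  | humidity | 53.4   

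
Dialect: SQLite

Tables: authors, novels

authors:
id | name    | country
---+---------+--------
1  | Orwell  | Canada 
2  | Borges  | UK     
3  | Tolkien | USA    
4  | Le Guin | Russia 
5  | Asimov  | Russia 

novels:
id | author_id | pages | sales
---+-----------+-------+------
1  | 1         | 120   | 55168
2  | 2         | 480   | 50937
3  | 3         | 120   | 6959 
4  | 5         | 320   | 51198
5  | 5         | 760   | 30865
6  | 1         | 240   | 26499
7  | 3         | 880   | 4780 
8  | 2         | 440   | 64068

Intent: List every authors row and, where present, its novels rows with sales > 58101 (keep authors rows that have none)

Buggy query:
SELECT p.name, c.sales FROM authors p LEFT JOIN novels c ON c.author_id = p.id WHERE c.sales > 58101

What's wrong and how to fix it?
Bug: Filtering c.sales in WHERE discards the NULL rows produced by LEFT JOIN, turning it into an inner join

Fix: Move the right-table condition into the ON clause so unmatched parents are kept

Corrected query:
SELECT p.name, c.sales FROM authors p LEFT JOIN novels c ON c.author_id = p.id AND c.sales > 58101

Result:
name    | sales
--------+------
Orwell  | NULL 
Borges  | 64068
Tolkien | NULL 
Le Guin | NULL 
Asimov  | NULL 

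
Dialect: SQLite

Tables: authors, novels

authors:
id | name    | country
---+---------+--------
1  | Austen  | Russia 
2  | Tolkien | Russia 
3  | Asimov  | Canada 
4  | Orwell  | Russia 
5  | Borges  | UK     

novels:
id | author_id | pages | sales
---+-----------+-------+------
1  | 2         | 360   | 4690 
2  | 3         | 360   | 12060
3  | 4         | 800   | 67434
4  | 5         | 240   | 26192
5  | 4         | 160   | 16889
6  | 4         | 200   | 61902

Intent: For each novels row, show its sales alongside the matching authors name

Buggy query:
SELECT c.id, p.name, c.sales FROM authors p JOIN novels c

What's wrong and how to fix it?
Bug: Missing join condition: each novels row is matched to all authors rows instead of just its own

Fix: Add ON c.author_id = p.id to the JOIN

Corrected query:
SELECT c.id, p.name, c.sales FROM authors p JOIN novels c ON c.author_id = p.id

Result:
id | name    | sales
---+---------+------
1  | Tolkien | 4690 
2  | Asimov  | 12060
3  | Orwell  | 67434
4  | Borges  | 26192
5  | Orwell  | 16889
6  | Orwell  | 61902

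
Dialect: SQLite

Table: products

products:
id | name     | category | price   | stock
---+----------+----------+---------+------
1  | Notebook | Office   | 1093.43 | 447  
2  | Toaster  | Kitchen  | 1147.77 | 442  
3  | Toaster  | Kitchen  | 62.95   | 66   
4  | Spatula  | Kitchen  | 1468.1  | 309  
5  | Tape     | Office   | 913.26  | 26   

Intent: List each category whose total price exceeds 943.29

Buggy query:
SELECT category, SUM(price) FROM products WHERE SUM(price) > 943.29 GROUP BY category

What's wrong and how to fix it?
Bug: SUM(price) is an aggregate, but WHERE filters rows before aggregation

Fix: Use HAVING (which filters groups after aggregation) instead of WHERE

Corrected query:
SELECT category, SUM(price) FROM products GROUP BY category HAVING SUM(price) > 943.29

Result:
category | SUM(price)
---------+-----------
Kitchen  | 2678.82   
Office   | 2006.69   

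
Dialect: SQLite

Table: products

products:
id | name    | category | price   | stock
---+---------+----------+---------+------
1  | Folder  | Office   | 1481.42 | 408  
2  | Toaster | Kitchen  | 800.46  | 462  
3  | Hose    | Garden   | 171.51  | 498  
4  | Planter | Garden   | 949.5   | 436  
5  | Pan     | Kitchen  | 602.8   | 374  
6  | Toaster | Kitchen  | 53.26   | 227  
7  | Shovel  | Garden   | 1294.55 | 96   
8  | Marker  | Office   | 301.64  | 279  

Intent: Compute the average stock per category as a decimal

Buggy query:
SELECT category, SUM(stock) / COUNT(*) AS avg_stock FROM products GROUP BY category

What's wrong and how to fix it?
Bug: SUM(stock) and COUNT(*) are both integers; the division truncates the fractional part

Fix: Multiply by 1.0 (or CAST to REAL) to force floating-point division

Corrected query:
SELECT category, SUM(stock) * 1.0 / COUNT(*) AS avg_stock FROM products GROUP BY category

Result:
category | avg_stock 
---------+-----------
Garden   | 343.333333
Kitchen  | 354.333333
Office   | 343.5     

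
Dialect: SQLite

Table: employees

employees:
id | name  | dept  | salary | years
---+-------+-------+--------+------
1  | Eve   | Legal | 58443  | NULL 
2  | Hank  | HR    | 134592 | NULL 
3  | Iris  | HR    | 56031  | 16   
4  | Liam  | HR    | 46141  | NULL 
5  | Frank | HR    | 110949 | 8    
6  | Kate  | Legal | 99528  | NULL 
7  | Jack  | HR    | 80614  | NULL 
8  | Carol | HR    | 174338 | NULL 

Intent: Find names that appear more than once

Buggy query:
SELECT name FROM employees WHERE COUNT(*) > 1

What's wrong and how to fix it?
Bug: WHERE can't reference COUNT(*); aggregates are computed after WHERE

Fix: Group first, then use HAVING for the count condition

Corrected query:
SELECT name FROM employees GROUP BY name HAVING COUNT(*) > 1

Result:
(no rows)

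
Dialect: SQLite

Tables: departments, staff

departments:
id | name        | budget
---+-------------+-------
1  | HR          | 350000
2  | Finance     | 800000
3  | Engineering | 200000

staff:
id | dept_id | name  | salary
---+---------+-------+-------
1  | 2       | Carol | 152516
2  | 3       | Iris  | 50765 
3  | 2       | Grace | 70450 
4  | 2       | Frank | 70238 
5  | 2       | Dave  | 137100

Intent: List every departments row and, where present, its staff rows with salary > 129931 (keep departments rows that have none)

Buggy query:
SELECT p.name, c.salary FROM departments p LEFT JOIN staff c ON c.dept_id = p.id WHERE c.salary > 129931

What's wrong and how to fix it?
Bug: Filtering c.salary in WHERE discards the NULL rows produced by LEFT JOIN, turning it into an inner join

Fix: Move the right-table condition into the ON clause so unmatched parents are kept

Corrected query:
SELECT p.name, c.salary FROM departments p LEFT JOIN staff c ON c.dept_id = p.id AND c.salary > 129931

Result:
name        | salary
------------+-------
HR          | NULL  
Finance     | 137100
Finance     | 152516
Engineering | NULL  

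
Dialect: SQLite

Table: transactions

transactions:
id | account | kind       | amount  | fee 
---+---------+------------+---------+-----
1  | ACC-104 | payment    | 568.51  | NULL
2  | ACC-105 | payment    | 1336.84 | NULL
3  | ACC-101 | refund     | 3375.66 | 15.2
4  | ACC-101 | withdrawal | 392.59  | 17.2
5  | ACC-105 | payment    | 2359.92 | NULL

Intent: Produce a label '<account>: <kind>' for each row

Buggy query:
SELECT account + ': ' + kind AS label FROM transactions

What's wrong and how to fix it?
Bug: SQLite uses || for string concatenation; + coerces text to numbers (yielding 0)

Fix: Replace + with || to concatenate text

Corrected query:
SELECT account || ': ' || kind AS label FROM transactions

Result:
label              
-------------------
ACC-104: payment   
ACC-105: payment   
ACC-101: refund    
ACC-101: withdrawal
ACC-105: payment   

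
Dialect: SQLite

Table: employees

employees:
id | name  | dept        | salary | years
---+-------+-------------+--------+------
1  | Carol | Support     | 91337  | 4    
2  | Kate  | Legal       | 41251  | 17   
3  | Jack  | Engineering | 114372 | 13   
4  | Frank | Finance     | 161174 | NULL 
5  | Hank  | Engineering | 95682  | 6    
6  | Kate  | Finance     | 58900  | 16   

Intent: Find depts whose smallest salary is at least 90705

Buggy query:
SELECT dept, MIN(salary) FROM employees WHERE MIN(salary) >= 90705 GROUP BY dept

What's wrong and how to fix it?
Bug: MIN() in WHERE is a misuse of aggregate

Fix: Use HAVING for the per-group MIN condition

Corrected query:
SELECT dept, MIN(salary) FROM employees GROUP BY dept HAVING MIN(salary) >= 90705

Result:
dept        | MIN(salary)
------------+------------
Engineering | 95682      
Support     | 91337      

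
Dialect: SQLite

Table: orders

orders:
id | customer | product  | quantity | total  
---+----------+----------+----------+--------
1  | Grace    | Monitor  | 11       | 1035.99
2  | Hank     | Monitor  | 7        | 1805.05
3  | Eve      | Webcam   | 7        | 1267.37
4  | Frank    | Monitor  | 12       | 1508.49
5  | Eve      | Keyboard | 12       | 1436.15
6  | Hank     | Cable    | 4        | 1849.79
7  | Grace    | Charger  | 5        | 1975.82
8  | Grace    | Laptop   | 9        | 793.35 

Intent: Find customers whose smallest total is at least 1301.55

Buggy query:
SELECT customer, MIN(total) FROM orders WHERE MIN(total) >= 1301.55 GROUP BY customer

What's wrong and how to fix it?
Bug: Aggregates like MIN are computed per group after WHERE runs

Fix: Use HAVING for the per-group MIN condition

Corrected query:
SELECT customer, MIN(total) FROM orders GROUP BY customer HAVING MIN(total) >= 1301.55

Result:
customer | MIN(total)
---------+-----------
Frank    | 1508.49   
Hank     | 1805.05   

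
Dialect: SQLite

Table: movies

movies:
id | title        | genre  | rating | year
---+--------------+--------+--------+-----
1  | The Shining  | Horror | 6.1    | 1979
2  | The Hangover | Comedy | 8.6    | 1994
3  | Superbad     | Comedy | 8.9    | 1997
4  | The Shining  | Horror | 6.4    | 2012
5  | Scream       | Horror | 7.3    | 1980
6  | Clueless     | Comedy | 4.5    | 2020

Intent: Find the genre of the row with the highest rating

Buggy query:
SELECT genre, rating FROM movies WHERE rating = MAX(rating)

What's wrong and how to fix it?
Bug: MAX(rating) is an aggregate and cannot be used directly in WHERE

Fix: Wrap MAX in a scalar subquery so WHERE compares against a single value

Corrected query:
SELECT genre, rating FROM movies WHERE rating = (SELECT MAX(rating) FROM movies)

Result:
genre  | rating
-------+-------
Comedy | 8.9   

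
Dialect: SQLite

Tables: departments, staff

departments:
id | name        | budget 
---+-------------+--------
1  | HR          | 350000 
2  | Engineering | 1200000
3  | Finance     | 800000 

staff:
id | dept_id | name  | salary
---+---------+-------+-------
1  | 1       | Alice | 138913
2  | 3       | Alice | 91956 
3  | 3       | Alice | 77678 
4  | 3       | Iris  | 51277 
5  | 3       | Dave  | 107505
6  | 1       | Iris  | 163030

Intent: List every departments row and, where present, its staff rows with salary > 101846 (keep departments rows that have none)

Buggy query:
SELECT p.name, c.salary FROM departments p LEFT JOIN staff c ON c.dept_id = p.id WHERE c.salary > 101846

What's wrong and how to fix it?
Bug: Filtering c.salary in WHERE discards the NULL rows produced by LEFT JOIN, turning it into an inner join

Fix: Move the right-table condition into the ON clause so unmatched parents are kept

Corrected query:
SELECT p.name, c.salary FROM departments p LEFT JOIN staff c ON c.dept_id = p.id AND c.salary > 101846

Result:
name        | salary
------------+-------
HR          | 138913
HR          | 163030
Engineering | NULL  
Finance     | 107505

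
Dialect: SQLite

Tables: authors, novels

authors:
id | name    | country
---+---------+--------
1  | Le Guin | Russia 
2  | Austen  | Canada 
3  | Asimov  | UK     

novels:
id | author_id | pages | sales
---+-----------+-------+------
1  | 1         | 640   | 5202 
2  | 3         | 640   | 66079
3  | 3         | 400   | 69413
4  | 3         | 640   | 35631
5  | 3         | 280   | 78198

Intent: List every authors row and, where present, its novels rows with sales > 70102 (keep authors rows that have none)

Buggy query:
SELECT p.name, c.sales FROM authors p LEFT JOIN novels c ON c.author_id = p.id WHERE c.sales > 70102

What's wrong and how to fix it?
Bug: Filtering c.sales in WHERE discards the NULL rows produced by LEFT JOIN, turning it into an inner join

Fix: Put 'c.sales > 70102' in the JOIN's ON clause instead of WHERE

Corrected query:
SELECT p.name, c.sales FROM authors p LEFT JOIN novels c ON c.author_id = p.id AND c.sales > 70102

Result:
name    | sales
--------+------
Le Guin | NULL 
Austen  | NULL 
Asimov  | 78198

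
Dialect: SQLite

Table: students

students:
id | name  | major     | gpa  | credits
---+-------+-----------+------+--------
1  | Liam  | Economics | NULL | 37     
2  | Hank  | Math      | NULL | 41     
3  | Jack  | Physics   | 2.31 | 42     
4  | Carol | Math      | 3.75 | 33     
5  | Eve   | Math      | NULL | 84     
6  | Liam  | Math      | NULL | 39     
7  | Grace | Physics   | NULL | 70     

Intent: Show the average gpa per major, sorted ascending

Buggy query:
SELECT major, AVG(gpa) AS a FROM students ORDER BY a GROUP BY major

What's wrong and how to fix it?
Bug: GROUP BY must precede ORDER BY

Fix: Reorder: SELECT … FROM … GROUP BY … ORDER BY …

Corrected query:
SELECT major, AVG(gpa) AS a FROM students GROUP BY major ORDER BY a

Result:
major     | a   
----------+-----
Economics | NULL
Physics   | 2.31
Math      | 3.75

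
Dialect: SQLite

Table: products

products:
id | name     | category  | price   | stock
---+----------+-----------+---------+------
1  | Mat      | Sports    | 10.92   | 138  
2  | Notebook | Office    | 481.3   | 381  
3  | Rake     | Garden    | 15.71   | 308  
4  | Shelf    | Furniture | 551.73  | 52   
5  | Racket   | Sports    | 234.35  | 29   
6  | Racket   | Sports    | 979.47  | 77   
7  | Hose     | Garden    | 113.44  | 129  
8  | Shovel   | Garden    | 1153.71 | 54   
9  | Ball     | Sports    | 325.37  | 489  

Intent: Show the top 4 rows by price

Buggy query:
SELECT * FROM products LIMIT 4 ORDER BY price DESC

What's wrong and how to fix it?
Bug: LIMIT must come after ORDER BY

Fix: Swap the clauses: ORDER BY first, then LIMIT

Corrected query:
SELECT * FROM products ORDER BY price DESC LIMIT 4

Result:
id | name     | category  | price   | stock
---+----------+-----------+---------+------
8  | Shovel   | Garden    | 1153.71 | 54   
6  | Racket   | Sports    | 979.47  | 77   
4  | Shelf    | Furniture | 551.73  | 52   
2  | Notebook | Office    | 481.3   | 381  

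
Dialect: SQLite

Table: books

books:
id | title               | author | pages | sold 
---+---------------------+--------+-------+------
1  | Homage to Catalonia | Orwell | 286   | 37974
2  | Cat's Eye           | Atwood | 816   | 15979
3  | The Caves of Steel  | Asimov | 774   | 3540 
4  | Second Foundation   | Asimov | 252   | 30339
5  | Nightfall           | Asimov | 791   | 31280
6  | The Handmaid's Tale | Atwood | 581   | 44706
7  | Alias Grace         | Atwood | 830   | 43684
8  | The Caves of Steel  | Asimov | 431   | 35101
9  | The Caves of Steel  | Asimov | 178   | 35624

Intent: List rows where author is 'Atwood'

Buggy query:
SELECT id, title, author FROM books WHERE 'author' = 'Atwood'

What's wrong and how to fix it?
Bug: 'author' in single quotes is a string literal, not the column; the comparison is literal-vs-literal and never true

Fix: Reference the column as author without single quotes

Corrected query:
SELECT id, title, author FROM books WHERE author = 'Atwood'

Result:
id | title               | author
---+---------------------+-------
2  | Cat's Eye           | Atwood
6  | The Handmaid's Tale | Atwood
7  | Alias Grace         | Atwood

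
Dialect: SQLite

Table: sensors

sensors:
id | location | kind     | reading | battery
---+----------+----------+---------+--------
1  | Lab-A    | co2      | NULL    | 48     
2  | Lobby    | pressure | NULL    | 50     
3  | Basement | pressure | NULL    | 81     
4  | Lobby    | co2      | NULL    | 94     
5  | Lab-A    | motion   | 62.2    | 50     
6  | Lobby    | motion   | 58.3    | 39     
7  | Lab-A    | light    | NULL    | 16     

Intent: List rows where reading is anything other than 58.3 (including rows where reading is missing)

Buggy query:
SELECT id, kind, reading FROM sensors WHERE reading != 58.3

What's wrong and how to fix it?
Bug: Inequality against NULL is unknown, not true; rows with NULL are dropped

Fix: Handle NULL separately with IS NULL alongside the inequality

Corrected query:
SELECT id, kind, reading FROM sensors WHERE reading != 58.3 OR reading IS NULL

Result:
id | kind     | reading
---+----------+--------
1  | co2      | NULL   
2  | pressure | NULL   
3  | pressure | NULL   
4  | co2      | NULL   
5  | motion   | 62.2   
7  | light    | NULL   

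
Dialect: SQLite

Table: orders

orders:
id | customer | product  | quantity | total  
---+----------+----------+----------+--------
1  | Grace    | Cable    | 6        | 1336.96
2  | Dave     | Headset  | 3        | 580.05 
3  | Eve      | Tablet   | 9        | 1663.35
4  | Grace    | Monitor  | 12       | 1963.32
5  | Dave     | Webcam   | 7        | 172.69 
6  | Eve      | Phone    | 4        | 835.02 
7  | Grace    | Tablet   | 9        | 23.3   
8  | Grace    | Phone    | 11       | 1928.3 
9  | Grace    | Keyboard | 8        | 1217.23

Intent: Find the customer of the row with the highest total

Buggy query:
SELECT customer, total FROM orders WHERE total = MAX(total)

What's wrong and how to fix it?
Bug: MAX(total) is an aggregate and cannot be used directly in WHERE

Fix: Wrap MAX in a scalar subquery so WHERE compares against a single value

Corrected query:
SELECT customer, total FROM orders WHERE total = (SELECT MAX(total) FROM orders)

Result:
customer | total  
---------+--------
Grace    | 1963.32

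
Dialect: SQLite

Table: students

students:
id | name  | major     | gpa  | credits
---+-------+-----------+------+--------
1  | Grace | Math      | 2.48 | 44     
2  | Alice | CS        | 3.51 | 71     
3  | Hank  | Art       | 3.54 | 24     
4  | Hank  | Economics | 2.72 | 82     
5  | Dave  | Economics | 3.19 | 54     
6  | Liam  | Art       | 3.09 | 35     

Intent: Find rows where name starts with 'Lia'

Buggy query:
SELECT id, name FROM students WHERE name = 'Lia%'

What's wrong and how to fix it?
Bug: Wildcards only work with LIKE; '=' treats '%' as a literal character

Fix: Replace '=' with LIKE so 'Lia%' is treated as a pattern

Corrected query:
SELECT id, name FROM students WHERE name LIKE 'Lia%'

Result:
id | name
---+-----
6  | Liam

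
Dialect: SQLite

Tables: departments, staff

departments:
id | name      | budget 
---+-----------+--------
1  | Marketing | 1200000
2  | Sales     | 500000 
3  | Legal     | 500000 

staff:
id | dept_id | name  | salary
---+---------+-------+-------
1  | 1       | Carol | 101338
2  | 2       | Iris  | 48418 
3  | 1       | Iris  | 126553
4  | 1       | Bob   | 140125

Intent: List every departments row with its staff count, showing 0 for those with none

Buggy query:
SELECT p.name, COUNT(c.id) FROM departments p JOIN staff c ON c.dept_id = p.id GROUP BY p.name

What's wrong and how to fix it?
Bug: INNER JOIN drops departments rows that have no matching staff rows

Fix: Switch to LEFT JOIN to retain unmatched parent rows

Corrected query:
SELECT p.name, COUNT(c.id) FROM departments p LEFT JOIN staff c ON c.dept_id = p.id GROUP BY p.name

Result:
name      | COUNT(c.id)
----------+------------
Legal     | 0          
Marketing | 3          
Sales     | 1          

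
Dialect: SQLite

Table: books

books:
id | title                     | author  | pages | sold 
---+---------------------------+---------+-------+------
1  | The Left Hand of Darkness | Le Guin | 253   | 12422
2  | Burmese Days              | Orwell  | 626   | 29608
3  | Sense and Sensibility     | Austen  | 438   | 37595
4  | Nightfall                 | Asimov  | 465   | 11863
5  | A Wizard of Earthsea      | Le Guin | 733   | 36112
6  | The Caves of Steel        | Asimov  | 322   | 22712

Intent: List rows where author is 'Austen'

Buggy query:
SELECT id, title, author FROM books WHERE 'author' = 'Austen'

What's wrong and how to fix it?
Bug: Single quotes denote string literals in SQL; the column name is being compared as a constant string

Fix: Remove the quotes around the column name (or use double quotes for an identifier)

Corrected query:
SELECT id, title, author FROM books WHERE author = 'Austen'

Result:
id | title                 | author
---+-----------------------+-------
3  | Sense and Sensibility | Austen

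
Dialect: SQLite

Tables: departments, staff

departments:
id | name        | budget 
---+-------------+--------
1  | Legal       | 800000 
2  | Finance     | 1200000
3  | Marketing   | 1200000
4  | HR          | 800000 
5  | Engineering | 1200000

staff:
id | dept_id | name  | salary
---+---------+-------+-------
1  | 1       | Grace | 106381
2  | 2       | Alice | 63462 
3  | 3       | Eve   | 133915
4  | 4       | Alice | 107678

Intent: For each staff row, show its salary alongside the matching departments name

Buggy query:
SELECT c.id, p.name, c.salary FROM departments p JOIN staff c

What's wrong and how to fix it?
Bug: Missing join condition: each staff row is matched to all departments rows instead of just its own

Fix: Specify the join condition linking the foreign key to the parent id

Corrected query:
SELECT c.id, p.name, c.salary FROM departments p JOIN staff c ON c.dept_id = p.id

Result:
id | name      | salary
---+-----------+-------
1  | Legal     | 106381
2  | Finance   | 63462 
3  | Marketing | 133915
4  | HR        | 107678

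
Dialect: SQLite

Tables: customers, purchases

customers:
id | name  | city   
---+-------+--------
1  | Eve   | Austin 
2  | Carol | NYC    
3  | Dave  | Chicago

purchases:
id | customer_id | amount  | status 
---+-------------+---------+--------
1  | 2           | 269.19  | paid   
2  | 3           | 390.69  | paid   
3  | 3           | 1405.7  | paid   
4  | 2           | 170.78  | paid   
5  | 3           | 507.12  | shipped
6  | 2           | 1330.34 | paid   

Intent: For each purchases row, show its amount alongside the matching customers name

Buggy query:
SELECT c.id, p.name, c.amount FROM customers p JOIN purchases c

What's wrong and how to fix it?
Bug: JOIN with no ON clause produces a cartesian product; every purchases row pairs with every customers row

Fix: Add ON c.customer_id = p.id to the JOIN

Corrected query:
SELECT c.id, p.name, c.amount FROM customers p JOIN purchases c ON c.customer_id = p.id

Result:
id | name  | amount 
---+-------+--------
1  | Carol | 269.19 
2  | Dave  | 390.69 
3  | Dave  | 1405.7 
4  | Carol | 170.78 
5  | Dave  | 507.12 
6  | Carol | 1330.34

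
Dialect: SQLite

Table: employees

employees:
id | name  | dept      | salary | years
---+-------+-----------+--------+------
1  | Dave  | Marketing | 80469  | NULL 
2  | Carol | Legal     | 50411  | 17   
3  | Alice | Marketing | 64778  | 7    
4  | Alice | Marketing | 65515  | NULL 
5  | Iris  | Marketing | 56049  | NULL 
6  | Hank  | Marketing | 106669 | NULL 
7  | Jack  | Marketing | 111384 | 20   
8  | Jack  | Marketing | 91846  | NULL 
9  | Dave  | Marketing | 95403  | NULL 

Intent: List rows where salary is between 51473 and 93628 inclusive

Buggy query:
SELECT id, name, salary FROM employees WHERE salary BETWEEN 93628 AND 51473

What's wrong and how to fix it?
Bug: The bounds are reversed; BETWEEN a AND b requires a <= b to match anything

Fix: Swap the bounds so the smaller value comes first

Corrected query:
SELECT id, name, salary FROM employees WHERE salary BETWEEN 51473 AND 93628

Result:
id | name  | salary
---+-------+-------
1  | Dave  | 80469 
3  | Alice | 64778 
4  | Alice | 65515 
5  | Iris  | 56049 
8  | Jack  | 91846 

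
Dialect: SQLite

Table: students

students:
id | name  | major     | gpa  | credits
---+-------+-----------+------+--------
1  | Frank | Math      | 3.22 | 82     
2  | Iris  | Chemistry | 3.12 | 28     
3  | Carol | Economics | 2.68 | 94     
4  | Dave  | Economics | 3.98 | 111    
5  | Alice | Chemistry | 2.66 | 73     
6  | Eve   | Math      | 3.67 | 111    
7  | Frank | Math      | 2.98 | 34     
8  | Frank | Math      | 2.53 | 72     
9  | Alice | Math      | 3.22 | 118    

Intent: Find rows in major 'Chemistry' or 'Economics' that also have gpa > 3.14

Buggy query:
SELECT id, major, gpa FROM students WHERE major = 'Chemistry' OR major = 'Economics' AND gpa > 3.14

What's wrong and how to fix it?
Bug: AND binds tighter than OR, so this parses as major = 'Chemistry' OR (major = 'Economics' AND gpa > 3.14)

Fix: Add parentheses around the OR so the AND applies to both alternatives

Corrected query:
SELECT id, major, gpa FROM students WHERE (major = 'Chemistry' OR major = 'Economics') AND gpa > 3.14

Result:
id | major     | gpa 
---+-----------+-----
4  | Economics | 3.98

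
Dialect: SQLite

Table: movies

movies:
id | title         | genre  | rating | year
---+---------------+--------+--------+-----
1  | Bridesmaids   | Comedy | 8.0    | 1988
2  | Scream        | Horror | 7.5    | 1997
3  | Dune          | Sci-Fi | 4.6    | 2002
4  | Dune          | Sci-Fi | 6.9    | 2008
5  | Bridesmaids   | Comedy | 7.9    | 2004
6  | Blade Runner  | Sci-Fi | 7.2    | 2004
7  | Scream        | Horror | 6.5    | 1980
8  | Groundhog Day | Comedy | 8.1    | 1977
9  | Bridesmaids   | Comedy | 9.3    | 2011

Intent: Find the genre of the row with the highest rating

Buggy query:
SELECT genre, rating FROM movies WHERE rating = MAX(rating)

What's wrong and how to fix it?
Bug: WHERE is evaluated per row; an aggregate over the whole table isn't defined there

Fix: Wrap MAX in a scalar subquery so WHERE compares against a single value

Corrected query:
SELECT genre, rating FROM movies WHERE rating = (SELECT MAX(rating) FROM movies)

Result:
genre  | rating
-------+-------
Comedy | 9.3   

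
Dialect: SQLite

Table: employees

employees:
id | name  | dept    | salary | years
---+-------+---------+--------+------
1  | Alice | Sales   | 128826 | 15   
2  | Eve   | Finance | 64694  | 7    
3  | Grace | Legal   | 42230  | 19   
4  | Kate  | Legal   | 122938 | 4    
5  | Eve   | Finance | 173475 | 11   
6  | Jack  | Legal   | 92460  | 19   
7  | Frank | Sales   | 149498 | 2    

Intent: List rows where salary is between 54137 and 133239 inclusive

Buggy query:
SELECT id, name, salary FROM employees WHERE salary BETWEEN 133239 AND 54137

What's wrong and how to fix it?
Bug: The bounds are reversed; BETWEEN a AND b requires a <= b to match anything

Fix: Swap the bounds so the smaller value comes first

Corrected query:
SELECT id, name, salary FROM employees WHERE salary BETWEEN 54137 AND 133239

Result:
id | name  | salary
---+-------+-------
1  | Alice | 128826
2  | Eve   | 64694 
4  | Kate  | 122938
6  | Jack  | 92460 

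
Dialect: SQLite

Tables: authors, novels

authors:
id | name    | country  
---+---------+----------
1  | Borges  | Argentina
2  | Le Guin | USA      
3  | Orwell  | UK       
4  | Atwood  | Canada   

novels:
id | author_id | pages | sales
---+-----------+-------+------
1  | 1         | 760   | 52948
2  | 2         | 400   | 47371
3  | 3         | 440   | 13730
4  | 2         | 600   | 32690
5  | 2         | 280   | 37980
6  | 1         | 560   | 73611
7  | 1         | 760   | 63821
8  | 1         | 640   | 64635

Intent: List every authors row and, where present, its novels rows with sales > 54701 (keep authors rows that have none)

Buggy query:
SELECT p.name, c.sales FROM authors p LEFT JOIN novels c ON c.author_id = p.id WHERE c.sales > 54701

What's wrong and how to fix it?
Bug: Filtering c.sales in WHERE discards the NULL rows produced by LEFT JOIN, turning it into an inner join

Fix: Move the right-table condition into the ON clause so unmatched parents are kept

Corrected query:
SELECT p.name, c.sales FROM authors p LEFT JOIN novels c ON c.author_id = p.id AND c.sales > 54701

Result:
name    | sales
--------+------
Borges  | 63821
Borges  | 64635
Borges  | 73611
Le Guin | NULL 
Orwell  | NULL 
Atwood  | NULL 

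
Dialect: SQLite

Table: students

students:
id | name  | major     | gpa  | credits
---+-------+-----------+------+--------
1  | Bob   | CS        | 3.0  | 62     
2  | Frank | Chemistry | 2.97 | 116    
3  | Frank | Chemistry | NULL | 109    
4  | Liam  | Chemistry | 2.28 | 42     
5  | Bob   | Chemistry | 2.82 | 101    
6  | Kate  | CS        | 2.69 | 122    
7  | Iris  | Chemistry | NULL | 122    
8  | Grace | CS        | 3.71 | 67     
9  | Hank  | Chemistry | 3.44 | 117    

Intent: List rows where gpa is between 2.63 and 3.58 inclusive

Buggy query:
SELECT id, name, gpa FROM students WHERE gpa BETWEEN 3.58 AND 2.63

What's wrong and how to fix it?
Bug: BETWEEN expects the lower bound first; with 3.58 AND 2.63 the range is empty

Fix: Swap the bounds so the smaller value comes first

Corrected query:
SELECT id, name, gpa FROM students WHERE gpa BETWEEN 2.63 AND 3.58

Result:
id | name  | gpa 
---+-------+-----
1  | Bob   | 3   
2  | Frank | 2.97
5  | Bob   | 2.82
6  | Kate  | 2.69
9  | Hank  | 3.44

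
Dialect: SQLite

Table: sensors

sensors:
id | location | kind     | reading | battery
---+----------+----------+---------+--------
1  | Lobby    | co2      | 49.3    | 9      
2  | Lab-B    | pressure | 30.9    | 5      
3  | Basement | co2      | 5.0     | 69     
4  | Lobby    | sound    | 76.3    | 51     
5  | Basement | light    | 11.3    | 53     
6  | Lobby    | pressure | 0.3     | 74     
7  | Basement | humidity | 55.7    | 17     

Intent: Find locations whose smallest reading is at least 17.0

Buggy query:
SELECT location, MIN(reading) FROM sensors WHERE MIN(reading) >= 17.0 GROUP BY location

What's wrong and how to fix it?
Bug: MIN() in WHERE is a misuse of aggregate

Fix: Replace WHERE with HAVING after the GROUP BY

Corrected query:
SELECT location, MIN(reading) FROM sensors GROUP BY location HAVING MIN(reading) >= 17.0

Result:
location | MIN(reading)
---------+-------------
Lab-B    | 30.9        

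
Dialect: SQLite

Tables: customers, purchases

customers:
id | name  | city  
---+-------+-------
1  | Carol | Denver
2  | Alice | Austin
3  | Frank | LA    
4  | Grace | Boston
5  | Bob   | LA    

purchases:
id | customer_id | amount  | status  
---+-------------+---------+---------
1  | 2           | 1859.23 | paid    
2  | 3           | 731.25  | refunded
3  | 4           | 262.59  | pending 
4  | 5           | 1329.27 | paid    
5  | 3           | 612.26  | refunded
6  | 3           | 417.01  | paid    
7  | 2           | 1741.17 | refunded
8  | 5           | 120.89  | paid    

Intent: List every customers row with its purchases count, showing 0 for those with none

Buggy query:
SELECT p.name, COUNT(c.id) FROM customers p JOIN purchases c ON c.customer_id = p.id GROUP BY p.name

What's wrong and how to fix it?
Bug: An inner join excludes parents with zero children

Fix: Use LEFT JOIN so parents without children still appear (COUNT(c.id) gives 0)

Corrected query:
SELECT p.name, COUNT(c.id) FROM customers p LEFT JOIN purchases c ON c.customer_id = p.id GROUP BY p.name

Result:
name  | COUNT(c.id)
------+------------
Alice | 2          
Bob   | 2          
Carol | 0          
Frank | 3          
Grace | 1          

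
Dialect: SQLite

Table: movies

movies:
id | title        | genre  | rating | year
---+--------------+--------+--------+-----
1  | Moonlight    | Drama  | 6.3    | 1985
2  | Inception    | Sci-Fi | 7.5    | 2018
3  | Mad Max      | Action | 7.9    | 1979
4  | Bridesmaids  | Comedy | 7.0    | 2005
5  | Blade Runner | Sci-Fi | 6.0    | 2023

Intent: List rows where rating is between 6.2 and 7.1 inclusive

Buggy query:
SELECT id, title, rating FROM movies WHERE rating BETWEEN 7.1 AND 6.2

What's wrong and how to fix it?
Bug: The bounds are reversed; BETWEEN a AND b requires a <= b to match anything

Fix: Write BETWEEN 6.2 AND 7.1

Corrected query:
SELECT id, title, rating FROM movies WHERE rating BETWEEN 6.2 AND 7.1

Result:
id | title       | rating
---+-------------+-------
1  | Moonlight   | 6.3   
4  | Bridesmaids | 7     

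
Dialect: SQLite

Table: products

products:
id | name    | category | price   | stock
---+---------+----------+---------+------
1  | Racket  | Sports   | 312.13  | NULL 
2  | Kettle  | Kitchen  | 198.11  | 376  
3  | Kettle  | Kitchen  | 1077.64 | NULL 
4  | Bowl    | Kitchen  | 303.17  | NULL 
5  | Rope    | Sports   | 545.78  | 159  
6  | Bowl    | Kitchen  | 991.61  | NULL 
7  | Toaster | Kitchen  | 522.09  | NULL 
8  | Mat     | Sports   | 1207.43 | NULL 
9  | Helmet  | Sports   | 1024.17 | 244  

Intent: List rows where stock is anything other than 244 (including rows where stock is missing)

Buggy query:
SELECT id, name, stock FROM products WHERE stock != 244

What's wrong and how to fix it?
Bug: Inequality against NULL is unknown, not true; rows with NULL are dropped

Fix: Handle NULL separately with IS NULL alongside the inequality

Corrected query:
SELECT id, name, stock FROM products WHERE stock != 244 OR stock IS NULL

Result:
id | name    | stock
---+---------+------
1  | Racket  | NULL 
2  | Kettle  | 376  
3  | Kettle  | NULL 
4  | Bowl    | NULL 
5  | Rope    | 159  
6  | Bowl    | NULL 
7  | Toaster | NULL 
8  | Mat     | NULL 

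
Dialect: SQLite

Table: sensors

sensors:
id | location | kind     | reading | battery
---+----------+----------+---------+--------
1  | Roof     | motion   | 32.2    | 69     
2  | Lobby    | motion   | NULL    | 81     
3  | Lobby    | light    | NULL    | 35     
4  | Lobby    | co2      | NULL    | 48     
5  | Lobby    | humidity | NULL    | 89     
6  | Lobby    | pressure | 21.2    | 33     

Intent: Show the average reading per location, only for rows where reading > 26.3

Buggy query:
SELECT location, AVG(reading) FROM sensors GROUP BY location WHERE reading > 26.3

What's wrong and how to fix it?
Bug: WHERE cannot follow GROUP BY

Fix: Move the WHERE clause before GROUP BY

Corrected query:
SELECT location, AVG(reading) FROM sensors WHERE reading > 26.3 GROUP BY location

Result:
location | AVG(reading)
---------+-------------
Roof     | 32.2        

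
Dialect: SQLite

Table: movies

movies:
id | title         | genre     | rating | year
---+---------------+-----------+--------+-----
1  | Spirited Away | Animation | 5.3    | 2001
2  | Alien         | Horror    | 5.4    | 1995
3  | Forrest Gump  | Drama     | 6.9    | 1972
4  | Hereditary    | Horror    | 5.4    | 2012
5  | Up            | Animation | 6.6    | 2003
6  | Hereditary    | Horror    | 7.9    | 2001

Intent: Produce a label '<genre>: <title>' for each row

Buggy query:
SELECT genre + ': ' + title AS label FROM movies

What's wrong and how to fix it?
Bug: SQLite uses || for string concatenation; + coerces text to numbers (yielding 0)

Fix: Replace + with || to concatenate text

Corrected query:
SELECT genre || ': ' || title AS label FROM movies

Result:
label                   
------------------------
Animation: Spirited Away
Horror: Alien           
Drama: Forrest Gump     
Horror: Hereditary      
Animation: Up           
Horror: Hereditary      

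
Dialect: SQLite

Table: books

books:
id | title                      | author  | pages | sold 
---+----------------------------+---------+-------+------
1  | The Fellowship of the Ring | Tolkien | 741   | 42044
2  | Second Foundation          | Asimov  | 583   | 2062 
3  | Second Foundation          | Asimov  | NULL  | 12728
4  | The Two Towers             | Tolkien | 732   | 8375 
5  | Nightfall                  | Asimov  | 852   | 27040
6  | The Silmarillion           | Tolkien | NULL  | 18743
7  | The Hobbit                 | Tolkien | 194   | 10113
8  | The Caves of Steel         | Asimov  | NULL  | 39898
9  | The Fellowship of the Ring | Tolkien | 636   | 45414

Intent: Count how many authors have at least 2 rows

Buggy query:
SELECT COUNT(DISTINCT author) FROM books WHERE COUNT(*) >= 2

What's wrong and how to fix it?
Bug: WHERE filters individual rows, not groups, so a group-level COUNT is invalid there

Fix: Group first with HAVING COUNT(*) >= 2, then COUNT the resulting groups

Corrected query:
SELECT COUNT(*) FROM (SELECT author FROM books GROUP BY author HAVING COUNT(*) >= 2)

Result:
COUNT(*)
--------
2       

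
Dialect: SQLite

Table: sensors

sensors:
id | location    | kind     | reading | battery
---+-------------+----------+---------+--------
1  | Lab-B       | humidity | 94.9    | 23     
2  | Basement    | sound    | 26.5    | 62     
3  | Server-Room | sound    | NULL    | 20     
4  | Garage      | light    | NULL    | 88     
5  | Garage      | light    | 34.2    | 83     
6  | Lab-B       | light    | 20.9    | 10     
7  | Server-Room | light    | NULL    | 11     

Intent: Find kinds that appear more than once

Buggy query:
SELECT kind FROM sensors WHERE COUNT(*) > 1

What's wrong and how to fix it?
Bug: COUNT(*) is an aggregate and cannot be used in WHERE

Fix: GROUP BY kind, then filter groups with HAVING COUNT(*) > 1

Corrected query:
SELECT kind FROM sensors GROUP BY kind HAVING COUNT(*) > 1

Result:
kind 
-----
light
sound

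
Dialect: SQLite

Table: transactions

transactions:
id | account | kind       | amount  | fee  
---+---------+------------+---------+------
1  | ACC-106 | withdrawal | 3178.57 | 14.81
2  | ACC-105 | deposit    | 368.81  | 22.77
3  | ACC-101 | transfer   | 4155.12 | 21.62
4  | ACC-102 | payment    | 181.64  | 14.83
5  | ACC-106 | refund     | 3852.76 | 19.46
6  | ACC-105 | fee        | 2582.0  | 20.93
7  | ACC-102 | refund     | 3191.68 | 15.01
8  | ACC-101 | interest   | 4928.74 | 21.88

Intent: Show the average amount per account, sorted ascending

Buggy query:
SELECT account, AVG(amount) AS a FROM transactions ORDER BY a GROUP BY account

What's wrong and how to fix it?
Bug: GROUP BY must precede ORDER BY

Fix: Move ORDER BY to the end, after GROUP BY

Corrected query:
SELECT account, AVG(amount) AS a FROM transactions GROUP BY account ORDER BY a

Result:
account | a       
--------+---------
ACC-105 | 1475.405
ACC-102 | 1686.66 
ACC-106 | 3515.665
ACC-101 | 4541.93 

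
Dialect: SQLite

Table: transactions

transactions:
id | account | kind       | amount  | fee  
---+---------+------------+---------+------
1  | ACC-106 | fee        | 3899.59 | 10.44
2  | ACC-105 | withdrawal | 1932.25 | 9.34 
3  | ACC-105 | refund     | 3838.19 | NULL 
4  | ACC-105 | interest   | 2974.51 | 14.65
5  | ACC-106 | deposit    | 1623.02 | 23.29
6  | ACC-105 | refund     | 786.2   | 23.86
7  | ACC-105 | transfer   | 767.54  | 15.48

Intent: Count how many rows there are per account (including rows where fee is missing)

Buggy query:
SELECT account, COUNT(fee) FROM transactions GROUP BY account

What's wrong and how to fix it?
Bug: COUNT(column) counts non-NULL values only; rows with NULL fee aren't counted

Fix: Replace COUNT(fee) with COUNT(*)

Corrected query:
SELECT account, COUNT(*) FROM transactions GROUP BY account

Result:
account | COUNT(*)
--------+---------
ACC-105 | 5       
ACC-106 | 2       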